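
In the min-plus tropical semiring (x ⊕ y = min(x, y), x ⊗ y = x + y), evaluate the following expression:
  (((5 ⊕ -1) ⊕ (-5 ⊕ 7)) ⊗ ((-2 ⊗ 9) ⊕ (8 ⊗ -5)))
(((5 ⊕ -1) ⊕ (-5 ⊕ 7)) ⊗ ((-2 ⊗ 9) ⊕ (8 ⊗ -5))) = -2

Expand innermost to outermost. Recall ⊕ takes the minimum of its arguments and ⊗ takes their sum. Working out the expression (((5 ⊕ -1) ⊕ (-5 ⊕ 7)) ⊗ ((-2 ⊗ 9) ⊕ (8 ⊗ -5))) gives -2.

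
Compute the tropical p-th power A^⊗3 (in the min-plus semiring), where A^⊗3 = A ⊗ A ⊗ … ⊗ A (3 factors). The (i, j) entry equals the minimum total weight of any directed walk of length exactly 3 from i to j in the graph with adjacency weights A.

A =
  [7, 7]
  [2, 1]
A^⊗3 =
  [10, 9]
  [4, 3]

Each entry (A^⊗3)_ij equals the minimum over all length-3 walks i = v_0 → v_1 → … → v_3 = j of Σ_t A[v_t][v_{t+1}]. For example, for (i, j) = (0, 1) we minimise over 4 possible intermediate vertex sequences; the minimum is 9, attained along the walk 0 → 1 → 1 → 1.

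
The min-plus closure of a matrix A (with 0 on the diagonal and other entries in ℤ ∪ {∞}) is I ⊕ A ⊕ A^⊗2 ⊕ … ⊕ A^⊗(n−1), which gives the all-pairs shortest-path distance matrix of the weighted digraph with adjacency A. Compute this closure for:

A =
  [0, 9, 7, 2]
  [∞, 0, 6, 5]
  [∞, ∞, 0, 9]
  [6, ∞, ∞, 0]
Closure =
  [0, 9, 7, 2]
  [11, 0, 6, 5]
  [15, 24, 0, 9]
  [6, 15, 13, 0]

This is the Floyd-Warshall all-pairs shortest-path computation. For each intermediate vertex k = 0, 1, …, 3, update dist[i][j] ← min(dist[i][j], dist[i][k] + dist[k][j]). The final matrix gives, for each (i, j), the minimum total weight of any directed path from i to j (possibly empty when i = j).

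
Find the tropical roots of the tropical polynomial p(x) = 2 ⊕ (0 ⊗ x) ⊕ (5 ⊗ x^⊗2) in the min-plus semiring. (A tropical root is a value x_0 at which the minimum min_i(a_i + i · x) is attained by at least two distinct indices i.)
Roots: {-5, 2}

Each tropical root is a break point of the lower envelope of the lines y = a_i + i · x (there are 3 lines, with slopes 0, 1, ..., 2). Only the lines that attain the minimum somewhere contribute to roots; other lines are dominated. Here the surviving (envelope) indices are i = 2, i = 1, i = 0.
Intersections between consecutive envelope lines give the roots: for adjacent envelope indices i < j the intersection is x = (a_i − a_j) / (j − i). Reading off the sorted break points: {-5, 2}.
Verification: at each break x_0, at least two indices attain the minimum of min_i(a_i + i · x_0).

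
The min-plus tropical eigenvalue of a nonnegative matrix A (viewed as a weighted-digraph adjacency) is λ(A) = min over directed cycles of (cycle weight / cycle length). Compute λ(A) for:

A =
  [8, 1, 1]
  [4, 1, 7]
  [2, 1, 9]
λ(A) = 1

Enumerate directed cycles and compute their means (weight / length). Sample:
  cycle 0 → 0: weight = 8, length = 1, mean = 8/1 ≈ 8.000
  cycle 1 → 1: weight = 1, length = 1, mean = 1/1 ≈ 1.000
  cycle 2 → 2: weight = 9, length = 1, mean = 9/1 ≈ 9.000
  cycle 0 → 1 → 0: weight = 5, length = 2, mean = 5/2 ≈ 2.500
  cycle 0 → 2 → 0: weight = 3, length = 2, mean = 3/2 ≈ 1.500
  cycle 1 → 0 → 1: weight = 5, length = 2, mean = 5/2 ≈ 2.500
Minimum mean = 1.000, attained e.g. along the cycle 1 → 1 with weight 1 and length 1. So λ(A) = 1/1 = 1.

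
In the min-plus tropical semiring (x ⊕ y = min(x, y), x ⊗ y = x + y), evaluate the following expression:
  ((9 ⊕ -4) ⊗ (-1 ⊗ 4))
((9 ⊕ -4) ⊗ (-1 ⊗ 4)) = -1

Expand innermost to outermost. Recall ⊕ takes the minimum of its arguments and ⊗ takes their sum. Working out the expression ((9 ⊕ -4) ⊗ (-1 ⊗ 4)) gives -1.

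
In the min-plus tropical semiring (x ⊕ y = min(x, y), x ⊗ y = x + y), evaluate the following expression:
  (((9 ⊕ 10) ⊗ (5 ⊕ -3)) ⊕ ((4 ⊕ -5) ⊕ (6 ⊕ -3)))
(((9 ⊕ 10) ⊗ (5 ⊕ -3)) ⊕ ((4 ⊕ -5) ⊕ (6 ⊕ -3))) = -5

Expand innermost to outermost. Recall ⊕ takes the minimum of its arguments and ⊗ takes their sum. Working out the expression (((9 ⊕ 10) ⊗ (5 ⊕ -3)) ⊕ ((4 ⊕ -5) ⊕ (6 ⊕ -3))) gives -5.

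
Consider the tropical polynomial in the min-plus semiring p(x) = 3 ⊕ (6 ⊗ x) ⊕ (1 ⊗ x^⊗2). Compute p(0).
p(0) = 1

A tropical monomial a ⊗ x^⊗i evaluates to a + i · x. Evaluating each term at x = 0:
  Term 0 contributes 3 + 0 · 0 = 3
  Term 1 contributes 6 + 1 · 0 = 6
  Term 2 contributes 1 + 2 · 0 = 1
p(0) = ⊕ of these = min[3, 6, 1] = 1.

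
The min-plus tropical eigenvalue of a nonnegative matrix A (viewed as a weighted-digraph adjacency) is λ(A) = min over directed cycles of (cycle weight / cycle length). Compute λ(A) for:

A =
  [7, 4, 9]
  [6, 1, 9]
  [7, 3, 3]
λ(A) = 1

Enumerate directed cycles and compute their means (weight / length). Sample:
  cycle 0 → 0: weight = 7, length = 1, mean = 7/1 ≈ 7.000
  cycle 1 → 1: weight = 1, length = 1, mean = 1/1 ≈ 1.000
  cycle 2 → 2: weight = 3, length = 1, mean = 3/1 ≈ 3.000
  cycle 0 → 1 → 0: weight = 10, length = 2, mean = 10/2 ≈ 5.000
  cycle 0 → 2 → 0: weight = 16, length = 2, mean = 16/2 ≈ 8.000
  cycle 1 → 0 → 1: weight = 10, length = 2, mean = 10/2 ≈ 5.000
Minimum mean = 1.000, attained e.g. along the cycle 1 → 1 with weight 1 and length 1. So λ(A) = 1/1 = 1.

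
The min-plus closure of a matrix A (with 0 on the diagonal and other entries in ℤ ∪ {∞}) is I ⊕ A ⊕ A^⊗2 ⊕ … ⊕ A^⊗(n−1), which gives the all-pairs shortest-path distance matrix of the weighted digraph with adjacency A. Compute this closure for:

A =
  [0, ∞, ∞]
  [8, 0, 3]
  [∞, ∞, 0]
Closure =
  [0, ∞, ∞]
  [8, 0, 3]
  [∞, ∞, 0]

This is the Floyd-Warshall all-pairs shortest-path computation. For each intermediate vertex k = 0, 1, …, 2, update dist[i][j] ← min(dist[i][j], dist[i][k] + dist[k][j]). The final matrix gives, for each (i, j), the minimum total weight of any directed path from i to j (possibly empty when i = j).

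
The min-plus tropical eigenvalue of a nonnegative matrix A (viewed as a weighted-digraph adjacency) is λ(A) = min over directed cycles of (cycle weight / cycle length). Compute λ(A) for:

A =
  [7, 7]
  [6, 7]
λ(A) = 13/2

Enumerate directed cycles and compute their means (weight / length). Sample:
  cycle 0 → 0: weight = 7, length = 1, mean = 7/1 ≈ 7.000
  cycle 1 → 1: weight = 7, length = 1, mean = 7/1 ≈ 7.000
  cycle 0 → 1 → 0: weight = 13, length = 2, mean = 13/2 ≈ 6.500
  cycle 1 → 0 → 1: weight = 13, length = 2, mean = 13/2 ≈ 6.500
Minimum mean = 6.500, attained e.g. along the cycle 0 → 1 → 0 with weight 13 and length 2. So λ(A) = 13/2 = 13/2.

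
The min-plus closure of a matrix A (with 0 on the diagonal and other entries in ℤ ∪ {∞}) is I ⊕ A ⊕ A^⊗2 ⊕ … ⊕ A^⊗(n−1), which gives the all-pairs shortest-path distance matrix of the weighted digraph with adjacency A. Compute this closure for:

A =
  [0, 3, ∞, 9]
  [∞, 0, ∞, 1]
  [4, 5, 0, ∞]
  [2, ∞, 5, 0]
Closure =
  [0, 3, 9, 4]
  [3, 0, 6, 1]
  [4, 5, 0, 6]
  [2, 5, 5, 0]

This is the Floyd-Warshall all-pairs shortest-path computation. For each intermediate vertex k = 0, 1, …, 3, update dist[i][j] ← min(dist[i][j], dist[i][k] + dist[k][j]). The final matrix gives, for each (i, j), the minimum total weight of any directed path from i to j (possibly empty when i = j).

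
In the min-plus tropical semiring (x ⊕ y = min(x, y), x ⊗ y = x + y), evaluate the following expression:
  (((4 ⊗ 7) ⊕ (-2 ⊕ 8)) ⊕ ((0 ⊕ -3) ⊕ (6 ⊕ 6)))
(((4 ⊗ 7) ⊕ (-2 ⊕ 8)) ⊕ ((0 ⊕ -3) ⊕ (6 ⊕ 6))) = -3

Expand innermost to outermost. Recall ⊕ takes the minimum of its arguments and ⊗ takes their sum. Working out the expression (((4 ⊗ 7) ⊕ (-2 ⊕ 8)) ⊕ ((0 ⊕ -3) ⊕ (6 ⊕ 6))) gives -3.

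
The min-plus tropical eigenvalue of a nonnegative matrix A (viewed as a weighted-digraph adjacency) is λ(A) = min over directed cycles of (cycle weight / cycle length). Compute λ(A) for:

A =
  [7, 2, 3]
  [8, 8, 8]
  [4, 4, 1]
λ(A) = 1

Enumerate directed cycles and compute their means (weight / length). Sample:
  cycle 0 → 0: weight = 7, length = 1, mean = 7/1 ≈ 7.000
  cycle 1 → 1: weight = 8, length = 1, mean = 8/1 ≈ 8.000
  cycle 2 → 2: weight = 1, length = 1, mean = 1/1 ≈ 1.000
  cycle 0 → 1 → 0: weight = 10, length = 2, mean = 10/2 ≈ 5.000
  cycle 0 → 2 → 0: weight = 7, length = 2, mean = 7/2 ≈ 3.500
  cycle 1 → 0 → 1: weight = 10, length = 2, mean = 10/2 ≈ 5.000
Minimum mean = 1.000, attained e.g. along the cycle 2 → 2 with weight 1 and length 1. So λ(A) = 1/1 = 1.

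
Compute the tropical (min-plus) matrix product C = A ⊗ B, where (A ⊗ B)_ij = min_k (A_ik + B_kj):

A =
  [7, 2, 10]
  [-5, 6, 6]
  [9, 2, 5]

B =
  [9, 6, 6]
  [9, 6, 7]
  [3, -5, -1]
A ⊗ B =
  [11, 5, 9]
  [4, 1, 1]
  [8, 0, 4]

Apply the min-plus product entry-by-entry:
  C[0][0] = min over k of (A[0][0] + B[0][0] = 7 + 9 = 16, A[0][1] + B[1][0] = 2 + 9 = 11, A[0][2] + B[2][0] = 10 + 3 = 13) = 11 (attained at k = 1)
  C[0][1] = min over k of (A[0][0] + B[0][1] = 7 + 6 = 13, A[0][1] + B[1][1] = 2 + 6 = 8, A[0][2] + B[2][1] = 10 + -5 = 5) = 5 (attained at k = 2)
  C[0][2] = min over k of (A[0][0] + B[0][2] = 7 + 6 = 13, A[0][1] + B[1][2] = 2 + 7 = 9, A[0][2] + B[2][2] = 10 + -1 = 9) = 9 (attained at k = 1)
  C[1][0] = min over k of (A[1][0] + B[0][0] = -5 + 9 = 4, A[1][1] + B[1][0] = 6 + 9 = 15, A[1][2] + B[2][0] = 6 + 3 = 9) = 4 (attained at k = 0)
  C[1][1] = min over k of (A[1][0] + B[0][1] = -5 + 6 = 1, A[1][1] + B[1][1] = 6 + 6 = 12, A[1][2] + B[2][1] = 6 + -5 = 1) = 1 (attained at k = 0)
  C[1][2] = min over k of (A[1][0] + B[0][2] = -5 + 6 = 1, A[1][1] + B[1][2] = 6 + 7 = 13, A[1][2] + B[2][2] = 6 + -1 = 5) = 1 (attained at k = 0)
  C[2][0] = min over k of (A[2][0] + B[0][0] = 9 + 9 = 18, A[2][1] + B[1][0] = 2 + 9 = 11, A[2][2] + B[2][0] = 5 + 3 = 8) = 8 (attained at k = 2)
  C[2][1] = min over k of (A[2][0] + B[0][1] = 9 + 6 = 15, A[2][1] + B[1][1] = 2 + 6 = 8, A[2][2] + B[2][1] = 5 + -5 = 0) = 0 (attained at k = 2)
  C[2][2] = min over k of (A[2][0] + B[0][2] = 9 + 6 = 15, A[2][1] + B[1][2] = 2 + 7 = 9, A[2][2] + B[2][2] = 5 + -1 = 4) = 4 (attained at k = 2)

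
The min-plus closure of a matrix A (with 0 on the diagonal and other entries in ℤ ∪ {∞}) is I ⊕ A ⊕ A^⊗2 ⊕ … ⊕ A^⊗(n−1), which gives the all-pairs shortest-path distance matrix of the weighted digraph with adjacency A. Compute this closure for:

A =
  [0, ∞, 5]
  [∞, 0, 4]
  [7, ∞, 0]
Closure =
  [0, ∞, 5]
  [11, 0, 4]
  [7, ∞, 0]

This is the Floyd-Warshall all-pairs shortest-path computation. For each intermediate vertex k = 0, 1, …, 2, update dist[i][j] ← min(dist[i][j], dist[i][k] + dist[k][j]). The final matrix gives, for each (i, j), the minimum total weight of any directed path from i to j (possibly empty when i = j).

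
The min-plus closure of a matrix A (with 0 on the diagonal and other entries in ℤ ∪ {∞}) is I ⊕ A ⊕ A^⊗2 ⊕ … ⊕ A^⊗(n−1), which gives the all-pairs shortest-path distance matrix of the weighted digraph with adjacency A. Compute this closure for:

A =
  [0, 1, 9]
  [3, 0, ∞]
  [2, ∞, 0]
Closure =
  [0, 1, 9]
  [3, 0, 12]
  [2, 3, 0]

This is the Floyd-Warshall all-pairs shortest-path computation. For each intermediate vertex k = 0, 1, …, 2, update dist[i][j] ← min(dist[i][j], dist[i][k] + dist[k][j]). The final matrix gives, for each (i, j), the minimum total weight of any directed path from i to j (possibly empty when i = j).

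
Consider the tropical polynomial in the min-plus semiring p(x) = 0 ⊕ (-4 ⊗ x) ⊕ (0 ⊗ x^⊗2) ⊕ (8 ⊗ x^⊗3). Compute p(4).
p(4) = 0

A tropical monomial a ⊗ x^⊗i evaluates to a + i · x. Evaluating each term at x = 4:
  Term 0 contributes 0 + 0 · 4 = 0
  Term 1 contributes -4 + 1 · 4 = 0
  Term 2 contributes 0 + 2 · 4 = 8
  Term 3 contributes 8 + 3 · 4 = 20
p(4) = ⊕ of these = min[0, 0, 8, 20] = 0.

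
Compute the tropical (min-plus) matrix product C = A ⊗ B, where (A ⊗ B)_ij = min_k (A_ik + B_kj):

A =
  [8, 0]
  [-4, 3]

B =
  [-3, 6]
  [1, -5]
A ⊗ B =
  [1, -5]
  [-7, -2]

Apply the min-plus product entry-by-entry:
  C[0][0] = min over k of (A[0][0] + B[0][0] = 8 + -3 = 5, A[0][1] + B[1][0] = 0 + 1 = 1) = 1 (attained at k = 1)
  C[0][1] = min over k of (A[0][0] + B[0][1] = 8 + 6 = 14, A[0][1] + B[1][1] = 0 + -5 = -5) = -5 (attained at k = 1)
  C[1][0] = min over k of (A[1][0] + B[0][0] = -4 + -3 = -7, A[1][1] + B[1][0] = 3 + 1 = 4) = -7 (attained at k = 0)
  C[1][1] = min over k of (A[1][0] + B[0][1] = -4 + 6 = 2, A[1][1] + B[1][1] = 3 + -5 = -2) = -2 (attained at k = 1)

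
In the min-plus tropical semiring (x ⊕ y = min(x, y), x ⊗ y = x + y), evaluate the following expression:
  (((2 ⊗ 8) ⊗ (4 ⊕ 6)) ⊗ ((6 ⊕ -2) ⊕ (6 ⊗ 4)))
(((2 ⊗ 8) ⊗ (4 ⊕ 6)) ⊗ ((6 ⊕ -2) ⊕ (6 ⊗ 4))) = 12

Expand innermost to outermost. Recall ⊕ takes the minimum of its arguments and ⊗ takes their sum. Working out the expression (((2 ⊗ 8) ⊗ (4 ⊕ 6)) ⊗ ((6 ⊕ -2) ⊕ (6 ⊗ 4))) gives 12.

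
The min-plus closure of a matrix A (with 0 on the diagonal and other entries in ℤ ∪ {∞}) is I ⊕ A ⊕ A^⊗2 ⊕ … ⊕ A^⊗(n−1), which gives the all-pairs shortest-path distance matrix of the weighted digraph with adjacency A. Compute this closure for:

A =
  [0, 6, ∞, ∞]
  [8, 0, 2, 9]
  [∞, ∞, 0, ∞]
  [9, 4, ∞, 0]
Closure =
  [0, 6, 8, 15]
  [8, 0, 2, 9]
  [∞, ∞, 0, ∞]
  [9, 4, 6, 0]

This is the Floyd-Warshall all-pairs shortest-path computation. For each intermediate vertex k = 0, 1, …, 3, update dist[i][j] ← min(dist[i][j], dist[i][k] + dist[k][j]). The final matrix gives, for each (i, j), the minimum total weight of any directed path from i to j (possibly empty when i = j).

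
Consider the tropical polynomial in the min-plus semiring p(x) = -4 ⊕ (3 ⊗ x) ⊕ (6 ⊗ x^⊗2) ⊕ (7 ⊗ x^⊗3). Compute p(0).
p(0) = -4

A tropical monomial a ⊗ x^⊗i evaluates to a + i · x. Evaluating each term at x = 0:
  Term 0 contributes -4 + 0 · 0 = -4
  Term 1 contributes 3 + 1 · 0 = 3
  Term 2 contributes 6 + 2 · 0 = 6
  Term 3 contributes 7 + 3 · 0 = 7
p(0) = ⊕ of these = min[-4, 3, 6, 7] = -4.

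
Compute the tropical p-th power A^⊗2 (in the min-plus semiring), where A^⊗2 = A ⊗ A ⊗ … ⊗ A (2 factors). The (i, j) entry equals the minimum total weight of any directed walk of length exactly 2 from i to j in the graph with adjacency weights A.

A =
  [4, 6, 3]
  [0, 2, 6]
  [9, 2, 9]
A^⊗2 =
  [6, 5, 7]
  [2, 4, 3]
  [2, 4, 8]

Each entry (A^⊗2)_ij equals the minimum over all length-2 walks i = v_0 → v_1 → … → v_2 = j of Σ_t A[v_t][v_{t+1}]. For example, for (i, j) = (0, 2) we minimise over 3 possible intermediate vertex sequences; the minimum is 7, attained along the walk 0 → 0 → 2.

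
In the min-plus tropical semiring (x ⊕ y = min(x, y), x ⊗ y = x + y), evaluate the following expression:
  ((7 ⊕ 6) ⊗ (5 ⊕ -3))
((7 ⊕ 6) ⊗ (5 ⊕ -3)) = 3

Expand innermost to outermost. Recall ⊕ takes the minimum of its arguments and ⊗ takes their sum. Working out the expression ((7 ⊕ 6) ⊗ (5 ⊕ -3)) gives 3.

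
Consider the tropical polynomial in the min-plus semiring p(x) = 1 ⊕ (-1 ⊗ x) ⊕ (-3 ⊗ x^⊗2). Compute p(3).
p(3) = 1

A tropical monomial a ⊗ x^⊗i evaluates to a + i · x. Evaluating each term at x = 3:
  Term 0 contributes 1 + 0 · 3 = 1
  Term 1 contributes -1 + 1 · 3 = 2
  Term 2 contributes -3 + 2 · 3 = 3
p(3) = ⊕ of these = min[1, 2, 3] = 1.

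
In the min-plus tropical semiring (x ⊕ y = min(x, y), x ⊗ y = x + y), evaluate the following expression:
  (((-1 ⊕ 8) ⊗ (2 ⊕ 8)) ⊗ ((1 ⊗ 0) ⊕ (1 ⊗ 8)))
(((-1 ⊕ 8) ⊗ (2 ⊕ 8)) ⊗ ((1 ⊗ 0) ⊕ (1 ⊗ 8))) = 2

Expand innermost to outermost. Recall ⊕ takes the minimum of its arguments and ⊗ takes their sum. Working out the expression (((-1 ⊕ 8) ⊗ (2 ⊕ 8)) ⊗ ((1 ⊗ 0) ⊕ (1 ⊗ 8))) gives 2.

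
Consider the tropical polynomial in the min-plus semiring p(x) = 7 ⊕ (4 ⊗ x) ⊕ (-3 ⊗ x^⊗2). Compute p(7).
p(7) = 7

A tropical monomial a ⊗ x^⊗i evaluates to a + i · x. Evaluating each term at x = 7:
  Term 0 contributes 7 + 0 · 7 = 7
  Term 1 contributes 4 + 1 · 7 = 11
  Term 2 contributes -3 + 2 · 7 = 11
p(7) = ⊕ of these = min[7, 11, 11] = 7.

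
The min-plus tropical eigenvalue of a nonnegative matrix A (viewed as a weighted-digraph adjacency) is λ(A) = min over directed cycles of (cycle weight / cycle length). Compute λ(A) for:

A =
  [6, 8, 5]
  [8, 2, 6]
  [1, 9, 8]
λ(A) = 2

Enumerate directed cycles and compute their means (weight / length). Sample:
  cycle 0 → 0: weight = 6, length = 1, mean = 6/1 ≈ 6.000
  cycle 1 → 1: weight = 2, length = 1, mean = 2/1 ≈ 2.000
  cycle 2 → 2: weight = 8, length = 1, mean = 8/1 ≈ 8.000
  cycle 0 → 1 → 0: weight = 16, length = 2, mean = 16/2 ≈ 8.000
  cycle 0 → 2 → 0: weight = 6, length = 2, mean = 6/2 ≈ 3.000
  cycle 1 → 0 → 1: weight = 16, length = 2, mean = 16/2 ≈ 8.000
Minimum mean = 2.000, attained e.g. along the cycle 1 → 1 with weight 2 and length 1. So λ(A) = 2/1 = 2.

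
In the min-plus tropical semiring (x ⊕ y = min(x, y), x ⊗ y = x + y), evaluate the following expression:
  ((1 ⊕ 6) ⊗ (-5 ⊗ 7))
((1 ⊕ 6) ⊗ (-5 ⊗ 7)) = 3

Expand innermost to outermost. Recall ⊕ takes the minimum of its arguments and ⊗ takes their sum. Working out the expression ((1 ⊕ 6) ⊗ (-5 ⊗ 7)) gives 3.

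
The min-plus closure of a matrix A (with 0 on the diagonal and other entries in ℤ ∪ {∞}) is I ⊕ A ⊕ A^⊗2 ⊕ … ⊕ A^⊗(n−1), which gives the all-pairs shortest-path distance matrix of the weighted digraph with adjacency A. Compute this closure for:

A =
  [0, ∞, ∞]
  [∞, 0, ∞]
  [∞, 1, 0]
Closure =
  [0, ∞, ∞]
  [∞, 0, ∞]
  [∞, 1, 0]

This is the Floyd-Warshall all-pairs shortest-path computation. For each intermediate vertex k = 0, 1, …, 2, update dist[i][j] ← min(dist[i][j], dist[i][k] + dist[k][j]). The final matrix gives, for each (i, j), the minimum total weight of any directed path from i to j (possibly empty when i = j).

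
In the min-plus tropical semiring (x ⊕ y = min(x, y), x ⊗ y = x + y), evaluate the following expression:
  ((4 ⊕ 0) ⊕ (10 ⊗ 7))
((4 ⊕ 0) ⊕ (10 ⊗ 7)) = 0

Expand innermost to outermost. Recall ⊕ takes the minimum of its arguments and ⊗ takes their sum. Working out the expression ((4 ⊕ 0) ⊕ (10 ⊗ 7)) gives 0.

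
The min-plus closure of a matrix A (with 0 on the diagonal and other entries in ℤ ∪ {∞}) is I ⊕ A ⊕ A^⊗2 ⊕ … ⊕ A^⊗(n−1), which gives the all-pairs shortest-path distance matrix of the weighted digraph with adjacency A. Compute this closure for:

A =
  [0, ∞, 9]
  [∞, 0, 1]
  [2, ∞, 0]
Closure =
  [0, ∞, 9]
  [3, 0, 1]
  [2, ∞, 0]

This is the Floyd-Warshall all-pairs shortest-path computation. For each intermediate vertex k = 0, 1, …, 2, update dist[i][j] ← min(dist[i][j], dist[i][k] + dist[k][j]). The final matrix gives, for each (i, j), the minimum total weight of any directed path from i to j (possibly empty when i = j).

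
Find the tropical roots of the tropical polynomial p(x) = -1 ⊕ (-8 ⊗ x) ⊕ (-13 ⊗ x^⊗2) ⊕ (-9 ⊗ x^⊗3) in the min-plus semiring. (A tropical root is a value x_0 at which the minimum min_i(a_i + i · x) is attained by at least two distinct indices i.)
Roots: {-4, 5, 7}

Each tropical root is a break point of the lower envelope of the lines y = a_i + i · x (there are 4 lines, with slopes 0, 1, ..., 3). Only the lines that attain the minimum somewhere contribute to roots; other lines are dominated. Here the surviving (envelope) indices are i = 3, i = 2, i = 1, i = 0.
Intersections between consecutive envelope lines give the roots: for adjacent envelope indices i < j the intersection is x = (a_i − a_j) / (j − i). Reading off the sorted break points: {-4, 5, 7}.
Verification: at each break x_0, at least two indices attain the minimum of min_i(a_i + i · x_0).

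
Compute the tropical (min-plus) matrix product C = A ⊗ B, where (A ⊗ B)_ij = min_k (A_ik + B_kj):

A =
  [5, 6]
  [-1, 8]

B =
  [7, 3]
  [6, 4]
A ⊗ B =
  [12, 8]
  [6, 2]

Apply the min-plus product entry-by-entry:
  C[0][0] = min over k of (A[0][0] + B[0][0] = 5 + 7 = 12, A[0][1] + B[1][0] = 6 + 6 = 12) = 12 (attained at k = 0)
  C[0][1] = min over k of (A[0][0] + B[0][1] = 5 + 3 = 8, A[0][1] + B[1][1] = 6 + 4 = 10) = 8 (attained at k = 0)
  C[1][0] = min over k of (A[1][0] + B[0][0] = -1 + 7 = 6, A[1][1] + B[1][0] = 8 + 6 = 14) = 6 (attained at k = 0)
  C[1][1] = min over k of (A[1][0] + B[0][1] = -1 + 3 = 2, A[1][1] + B[1][1] = 8 + 4 = 12) = 2 (attained at k = 0)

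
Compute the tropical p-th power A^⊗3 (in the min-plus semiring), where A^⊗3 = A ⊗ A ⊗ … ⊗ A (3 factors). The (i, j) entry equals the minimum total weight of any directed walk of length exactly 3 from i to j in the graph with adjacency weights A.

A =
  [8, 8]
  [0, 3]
A^⊗3 =
  [11, 14]
  [6, 9]

Each entry (A^⊗3)_ij equals the minimum over all length-3 walks i = v_0 → v_1 → … → v_3 = j of Σ_t A[v_t][v_{t+1}]. For example, for (i, j) = (0, 1) we minimise over 4 possible intermediate vertex sequences; the minimum is 14, attained along the walk 0 → 1 → 1 → 1.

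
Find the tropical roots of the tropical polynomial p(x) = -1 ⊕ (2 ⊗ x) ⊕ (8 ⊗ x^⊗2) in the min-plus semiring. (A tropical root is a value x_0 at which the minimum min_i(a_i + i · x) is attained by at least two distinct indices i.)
Roots: {-6, -3}

Each tropical root is a break point of the lower envelope of the lines y = a_i + i · x (there are 3 lines, with slopes 0, 1, ..., 2). Only the lines that attain the minimum somewhere contribute to roots; other lines are dominated. Here the surviving (envelope) indices are i = 2, i = 1, i = 0.
Intersections between consecutive envelope lines give the roots: for adjacent envelope indices i < j the intersection is x = (a_i − a_j) / (j − i). Reading off the sorted break points: {-6, -3}.
Verification: at each break x_0, at least two indices attain the minimum of min_i(a_i + i · x_0).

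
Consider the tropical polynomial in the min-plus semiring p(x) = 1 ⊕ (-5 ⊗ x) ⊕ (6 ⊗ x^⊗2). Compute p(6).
p(6) = 1

A tropical monomial a ⊗ x^⊗i evaluates to a + i · x. Evaluating each term at x = 6:
  Term 0 contributes 1 + 0 · 6 = 1
  Term 1 contributes -5 + 1 · 6 = 1
  Term 2 contributes 6 + 2 · 6 = 18
p(6) = ⊕ of these = min[1, 1, 18] = 1.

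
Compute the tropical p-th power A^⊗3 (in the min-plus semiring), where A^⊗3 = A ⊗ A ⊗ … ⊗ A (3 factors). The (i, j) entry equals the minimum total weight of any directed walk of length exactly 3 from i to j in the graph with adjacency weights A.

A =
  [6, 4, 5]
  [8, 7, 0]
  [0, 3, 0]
A^⊗3 =
  [4, 7, 4]
  [0, 3, 0]
  [0, 3, 0]

Each entry (A^⊗3)_ij equals the minimum over all length-3 walks i = v_0 → v_1 → … → v_3 = j of Σ_t A[v_t][v_{t+1}]. For example, for (i, j) = (0, 2) we minimise over 9 possible intermediate vertex sequences; the minimum is 4, attained along the walk 0 → 1 → 2 → 2.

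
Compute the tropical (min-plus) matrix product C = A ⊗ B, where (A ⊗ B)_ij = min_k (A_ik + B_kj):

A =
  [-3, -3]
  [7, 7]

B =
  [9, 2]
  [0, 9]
A ⊗ B =
  [-3, -1]
  [7, 9]

Apply the min-plus product entry-by-entry:
  C[0][0] = min over k of (A[0][0] + B[0][0] = -3 + 9 = 6, A[0][1] + B[1][0] = -3 + 0 = -3) = -3 (attained at k = 1)
  C[0][1] = min over k of (A[0][0] + B[0][1] = -3 + 2 = -1, A[0][1] + B[1][1] = -3 + 9 = 6) = -1 (attained at k = 0)
  C[1][0] = min over k of (A[1][0] + B[0][0] = 7 + 9 = 16, A[1][1] + B[1][0] = 7 + 0 = 7) = 7 (attained at k = 1)
  C[1][1] = min over k of (A[1][0] + B[0][1] = 7 + 2 = 9, A[1][1] + B[1][1] = 7 + 9 = 16) = 9 (attained at k = 0)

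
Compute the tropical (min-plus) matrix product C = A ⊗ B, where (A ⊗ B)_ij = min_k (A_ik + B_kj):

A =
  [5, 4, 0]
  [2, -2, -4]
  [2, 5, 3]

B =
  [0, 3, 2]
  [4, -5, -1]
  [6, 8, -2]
A ⊗ B =
  [5, -1, -2]
  [2, -7, -6]
  [2, 0, 1]

Apply the min-plus product entry-by-entry:
  C[0][0] = min over k of (A[0][0] + B[0][0] = 5 + 0 = 5, A[0][1] + B[1][0] = 4 + 4 = 8, A[0][2] + B[2][0] = 0 + 6 = 6) = 5 (attained at k = 0)
  C[0][1] = min over k of (A[0][0] + B[0][1] = 5 + 3 = 8, A[0][1] + B[1][1] = 4 + -5 = -1, A[0][2] + B[2][1] = 0 + 8 = 8) = -1 (attained at k = 1)
  C[0][2] = min over k of (A[0][0] + B[0][2] = 5 + 2 = 7, A[0][1] + B[1][2] = 4 + -1 = 3, A[0][2] + B[2][2] = 0 + -2 = -2) = -2 (attained at k = 2)
  C[1][0] = min over k of (A[1][0] + B[0][0] = 2 + 0 = 2, A[1][1] + B[1][0] = -2 + 4 = 2, A[1][2] + B[2][0] = -4 + 6 = 2) = 2 (attained at k = 0)
  C[1][1] = min over k of (A[1][0] + B[0][1] = 2 + 3 = 5, A[1][1] + B[1][1] = -2 + -5 = -7, A[1][2] + B[2][1] = -4 + 8 = 4) = -7 (attained at k = 1)
  C[1][2] = min over k of (A[1][0] + B[0][2] = 2 + 2 = 4, A[1][1] + B[1][2] = -2 + -1 = -3, A[1][2] + B[2][2] = -4 + -2 = -6) = -6 (attained at k = 2)
  C[2][0] = min over k of (A[2][0] + B[0][0] = 2 + 0 = 2, A[2][1] + B[1][0] = 5 + 4 = 9, A[2][2] + B[2][0] = 3 + 6 = 9) = 2 (attained at k = 0)
  C[2][1] = min over k of (A[2][0] + B[0][1] = 2 + 3 = 5, A[2][1] + B[1][1] = 5 + -5 = 0, A[2][2] + B[2][1] = 3 + 8 = 11) = 0 (attained at k = 1)
  C[2][2] = min over k of (A[2][0] + B[0][2] = 2 + 2 = 4, A[2][1] + B[1][2] = 5 + -1 = 4, A[2][2] + B[2][2] = 3 + -2 = 1) = 1 (attained at k = 2)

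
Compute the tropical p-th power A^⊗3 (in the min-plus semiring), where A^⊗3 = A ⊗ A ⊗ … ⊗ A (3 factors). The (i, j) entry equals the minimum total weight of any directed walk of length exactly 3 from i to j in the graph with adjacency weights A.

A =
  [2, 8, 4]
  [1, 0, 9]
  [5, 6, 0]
A^⊗3 =
  [6, 8, 4]
  [1, 0, 5]
  [5, 6, 0]

Each entry (A^⊗3)_ij equals the minimum over all length-3 walks i = v_0 → v_1 → … → v_3 = j of Σ_t A[v_t][v_{t+1}]. For example, for (i, j) = (0, 2) we minimise over 9 possible intermediate vertex sequences; the minimum is 4, attained along the walk 0 → 2 → 2 → 2.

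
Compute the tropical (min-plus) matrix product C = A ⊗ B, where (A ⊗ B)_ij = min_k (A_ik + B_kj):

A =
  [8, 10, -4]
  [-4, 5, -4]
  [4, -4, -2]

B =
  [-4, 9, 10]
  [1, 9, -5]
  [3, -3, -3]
A ⊗ B =
  [-1, -7, -7]
  [-8, -7, -7]
  [-3, -5, -9]

Apply the min-plus product entry-by-entry:
  C[0][0] = min over k of (A[0][0] + B[0][0] = 8 + -4 = 4, A[0][1] + B[1][0] = 10 + 1 = 11, A[0][2] + B[2][0] = -4 + 3 = -1) = -1 (attained at k = 2)
  C[0][1] = min over k of (A[0][0] + B[0][1] = 8 + 9 = 17, A[0][1] + B[1][1] = 10 + 9 = 19, A[0][2] + B[2][1] = -4 + -3 = -7) = -7 (attained at k = 2)
  C[0][2] = min over k of (A[0][0] + B[0][2] = 8 + 10 = 18, A[0][1] + B[1][2] = 10 + -5 = 5, A[0][2] + B[2][2] = -4 + -3 = -7) = -7 (attained at k = 2)
  C[1][0] = min over k of (A[1][0] + B[0][0] = -4 + -4 = -8, A[1][1] + B[1][0] = 5 + 1 = 6, A[1][2] + B[2][0] = -4 + 3 = -1) = -8 (attained at k = 0)
  C[1][1] = min over k of (A[1][0] + B[0][1] = -4 + 9 = 5, A[1][1] + B[1][1] = 5 + 9 = 14, A[1][2] + B[2][1] = -4 + -3 = -7) = -7 (attained at k = 2)
  C[1][2] = min over k of (A[1][0] + B[0][2] = -4 + 10 = 6, A[1][1] + B[1][2] = 5 + -5 = 0, A[1][2] + B[2][2] = -4 + -3 = -7) = -7 (attained at k = 2)
  C[2][0] = min over k of (A[2][0] + B[0][0] = 4 + -4 = 0, A[2][1] + B[1][0] = -4 + 1 = -3, A[2][2] + B[2][0] = -2 + 3 = 1) = -3 (attained at k = 1)
  C[2][1] = min over k of (A[2][0] + B[0][1] = 4 + 9 = 13, A[2][1] + B[1][1] = -4 + 9 = 5, A[2][2] + B[2][1] = -2 + -3 = -5) = -5 (attained at k = 2)
  C[2][2] = min over k of (A[2][0] + B[0][2] = 4 + 10 = 14, A[2][1] + B[1][2] = -4 + -5 = -9, A[2][2] + B[2][2] = -2 + -3 = -5) = -9 (attained at k = 1)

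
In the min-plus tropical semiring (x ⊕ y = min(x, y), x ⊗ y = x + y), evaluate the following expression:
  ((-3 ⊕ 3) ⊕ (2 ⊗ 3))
((-3 ⊕ 3) ⊕ (2 ⊗ 3)) = -3

Expand innermost to outermost. Recall ⊕ takes the minimum of its arguments and ⊗ takes their sum. Working out the expression ((-3 ⊕ 3) ⊕ (2 ⊗ 3)) gives -3.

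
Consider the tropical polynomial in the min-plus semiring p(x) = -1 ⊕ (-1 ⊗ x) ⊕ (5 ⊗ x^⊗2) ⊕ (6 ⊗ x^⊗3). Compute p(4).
p(4) = -1

A tropical monomial a ⊗ x^⊗i evaluates to a + i · x. Evaluating each term at x = 4:
  Term 0 contributes -1 + 0 · 4 = -1
  Term 1 contributes -1 + 1 · 4 = 3
  Term 2 contributes 5 + 2 · 4 = 13
  Term 3 contributes 6 + 3 · 4 = 18
p(4) = ⊕ of these = min[-1, 3, 13, 18] = -1.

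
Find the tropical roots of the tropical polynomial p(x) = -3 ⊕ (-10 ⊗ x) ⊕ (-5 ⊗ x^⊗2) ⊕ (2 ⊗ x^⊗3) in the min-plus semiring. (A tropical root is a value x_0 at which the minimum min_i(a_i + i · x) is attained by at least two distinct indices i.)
Roots: {-7, -5, 7}

Each tropical root is a break point of the lower envelope of the lines y = a_i + i · x (there are 4 lines, with slopes 0, 1, ..., 3). Only the lines that attain the minimum somewhere contribute to roots; other lines are dominated. Here the surviving (envelope) indices are i = 3, i = 2, i = 1, i = 0.
Intersections between consecutive envelope lines give the roots: for adjacent envelope indices i < j the intersection is x = (a_i − a_j) / (j − i). Reading off the sorted break points: {-7, -5, 7}.
Verification: at each break x_0, at least two indices attain the minimum of min_i(a_i + i · x_0).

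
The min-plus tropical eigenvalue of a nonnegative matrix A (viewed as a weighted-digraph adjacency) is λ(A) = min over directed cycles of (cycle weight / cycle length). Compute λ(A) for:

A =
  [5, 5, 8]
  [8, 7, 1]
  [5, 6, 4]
λ(A) = 7/2

Enumerate directed cycles and compute their means (weight / length). Sample:
  cycle 0 → 0: weight = 5, length = 1, mean = 5/1 ≈ 5.000
  cycle 1 → 1: weight = 7, length = 1, mean = 7/1 ≈ 7.000
  cycle 2 → 2: weight = 4, length = 1, mean = 4/1 ≈ 4.000
  cycle 0 → 1 → 0: weight = 13, length = 2, mean = 13/2 ≈ 6.500
  cycle 0 → 2 → 0: weight = 13, length = 2, mean = 13/2 ≈ 6.500
  cycle 1 → 0 → 1: weight = 13, length = 2, mean = 13/2 ≈ 6.500
Minimum mean = 3.500, attained e.g. along the cycle 1 → 2 → 1 with weight 7 and length 2. So λ(A) = 7/2 = 7/2.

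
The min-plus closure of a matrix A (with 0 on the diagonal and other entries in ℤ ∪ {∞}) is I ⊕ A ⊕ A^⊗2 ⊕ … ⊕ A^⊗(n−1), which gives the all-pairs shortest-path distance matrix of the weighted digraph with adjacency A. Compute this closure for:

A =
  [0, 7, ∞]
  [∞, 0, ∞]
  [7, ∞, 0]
Closure =
  [0, 7, ∞]
  [∞, 0, ∞]
  [7, 14, 0]

This is the Floyd-Warshall all-pairs shortest-path computation. For each intermediate vertex k = 0, 1, …, 2, update dist[i][j] ← min(dist[i][j], dist[i][k] + dist[k][j]). The final matrix gives, for each (i, j), the minimum total weight of any directed path from i to j (possibly empty when i = j).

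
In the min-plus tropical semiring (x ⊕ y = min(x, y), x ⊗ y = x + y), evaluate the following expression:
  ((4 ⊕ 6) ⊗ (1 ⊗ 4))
((4 ⊕ 6) ⊗ (1 ⊗ 4)) = 9

Expand innermost to outermost. Recall ⊕ takes the minimum of its arguments and ⊗ takes their sum. Working out the expression ((4 ⊕ 6) ⊗ (1 ⊗ 4)) gives 9.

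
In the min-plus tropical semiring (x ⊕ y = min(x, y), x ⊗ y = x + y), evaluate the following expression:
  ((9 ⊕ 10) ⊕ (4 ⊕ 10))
((9 ⊕ 10) ⊕ (4 ⊕ 10)) = 4

Expand innermost to outermost. Recall ⊕ takes the minimum of its arguments and ⊗ takes their sum. Working out the expression ((9 ⊕ 10) ⊕ (4 ⊕ 10)) gives 4.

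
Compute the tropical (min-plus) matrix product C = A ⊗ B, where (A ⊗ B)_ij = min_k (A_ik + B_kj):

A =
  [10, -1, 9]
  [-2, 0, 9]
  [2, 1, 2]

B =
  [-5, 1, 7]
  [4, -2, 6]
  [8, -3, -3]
A ⊗ B =
  [3, -3, 5]
  [-7, -2, 5]
  [-3, -1, -1]

Apply the min-plus product entry-by-entry:
  C[0][0] = min over k of (A[0][0] + B[0][0] = 10 + -5 = 5, A[0][1] + B[1][0] = -1 + 4 = 3, A[0][2] + B[2][0] = 9 + 8 = 17) = 3 (attained at k = 1)
  C[0][1] = min over k of (A[0][0] + B[0][1] = 10 + 1 = 11, A[0][1] + B[1][1] = -1 + -2 = -3, A[0][2] + B[2][1] = 9 + -3 = 6) = -3 (attained at k = 1)
  C[0][2] = min over k of (A[0][0] + B[0][2] = 10 + 7 = 17, A[0][1] + B[1][2] = -1 + 6 = 5, A[0][2] + B[2][2] = 9 + -3 = 6) = 5 (attained at k = 1)
  C[1][0] = min over k of (A[1][0] + B[0][0] = -2 + -5 = -7, A[1][1] + B[1][0] = 0 + 4 = 4, A[1][2] + B[2][0] = 9 + 8 = 17) = -7 (attained at k = 0)
  C[1][1] = min over k of (A[1][0] + B[0][1] = -2 + 1 = -1, A[1][1] + B[1][1] = 0 + -2 = -2, A[1][2] + B[2][1] = 9 + -3 = 6) = -2 (attained at k = 1)
  C[1][2] = min over k of (A[1][0] + B[0][2] = -2 + 7 = 5, A[1][1] + B[1][2] = 0 + 6 = 6, A[1][2] + B[2][2] = 9 + -3 = 6) = 5 (attained at k = 0)
  C[2][0] = min over k of (A[2][0] + B[0][0] = 2 + -5 = -3, A[2][1] + B[1][0] = 1 + 4 = 5, A[2][2] + B[2][0] = 2 + 8 = 10) = -3 (attained at k = 0)
  C[2][1] = min over k of (A[2][0] + B[0][1] = 2 + 1 = 3, A[2][1] + B[1][1] = 1 + -2 = -1, A[2][2] + B[2][1] = 2 + -3 = -1) = -1 (attained at k = 1)
  C[2][2] = min over k of (A[2][0] + B[0][2] = 2 + 7 = 9, A[2][1] + B[1][2] = 1 + 6 = 7, A[2][2] + B[2][2] = 2 + -3 = -1) = -1 (attained at k = 2)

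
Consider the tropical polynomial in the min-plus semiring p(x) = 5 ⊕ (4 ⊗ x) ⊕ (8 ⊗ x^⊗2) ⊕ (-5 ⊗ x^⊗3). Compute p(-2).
p(-2) = -11

A tropical monomial a ⊗ x^⊗i evaluates to a + i · x. Evaluating each term at x = -2:
  Term 0 contributes 5 + 0 · -2 = 5
  Term 1 contributes 4 + 1 · -2 = 2
  Term 2 contributes 8 + 2 · -2 = 4
  Term 3 contributes -5 + 3 · -2 = -11
p(-2) = ⊕ of these = min[5, 2, 4, -11] = -11.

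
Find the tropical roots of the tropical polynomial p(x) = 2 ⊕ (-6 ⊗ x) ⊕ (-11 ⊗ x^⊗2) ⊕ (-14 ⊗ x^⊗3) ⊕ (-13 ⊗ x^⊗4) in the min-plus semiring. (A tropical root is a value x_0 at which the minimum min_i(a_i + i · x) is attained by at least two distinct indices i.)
Roots: {-1, 3, 5, 8}

Each tropical root is a break point of the lower envelope of the lines y = a_i + i · x (there are 5 lines, with slopes 0, 1, ..., 4). Only the lines that attain the minimum somewhere contribute to roots; other lines are dominated. Here the surviving (envelope) indices are i = 4, i = 3, i = 2, i = 1, i = 0.
Intersections between consecutive envelope lines give the roots: for adjacent envelope indices i < j the intersection is x = (a_i − a_j) / (j − i). Reading off the sorted break points: {-1, 3, 5, 8}.
Verification: at each break x_0, at least two indices attain the minimum of min_i(a_i + i · x_0).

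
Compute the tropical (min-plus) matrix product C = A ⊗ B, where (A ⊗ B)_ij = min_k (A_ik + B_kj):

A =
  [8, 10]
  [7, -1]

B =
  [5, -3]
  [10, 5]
A ⊗ B =
  [13, 5]
  [9, 4]

Apply the min-plus product entry-by-entry:
  C[0][0] = min over k of (A[0][0] + B[0][0] = 8 + 5 = 13, A[0][1] + B[1][0] = 10 + 10 = 20) = 13 (attained at k = 0)
  C[0][1] = min over k of (A[0][0] + B[0][1] = 8 + -3 = 5, A[0][1] + B[1][1] = 10 + 5 = 15) = 5 (attained at k = 0)
  C[1][0] = min over k of (A[1][0] + B[0][0] = 7 + 5 = 12, A[1][1] + B[1][0] = -1 + 10 = 9) = 9 (attained at k = 1)
  C[1][1] = min over k of (A[1][0] + B[0][1] = 7 + -3 = 4, A[1][1] + B[1][1] = -1 + 5 = 4) = 4 (attained at k = 0)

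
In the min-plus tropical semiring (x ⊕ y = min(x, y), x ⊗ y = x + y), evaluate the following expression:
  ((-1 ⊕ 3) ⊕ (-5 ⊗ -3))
((-1 ⊕ 3) ⊕ (-5 ⊗ -3)) = -8

Expand innermost to outermost. Recall ⊕ takes the minimum of its arguments and ⊗ takes their sum. Working out the expression ((-1 ⊕ 3) ⊕ (-5 ⊗ -3)) gives -8.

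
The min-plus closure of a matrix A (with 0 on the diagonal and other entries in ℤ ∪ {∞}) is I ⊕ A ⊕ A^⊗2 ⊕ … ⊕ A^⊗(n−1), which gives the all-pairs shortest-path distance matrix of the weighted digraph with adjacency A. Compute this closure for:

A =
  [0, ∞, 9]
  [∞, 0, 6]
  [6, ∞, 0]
Closure =
  [0, ∞, 9]
  [12, 0, 6]
  [6, ∞, 0]

This is the Floyd-Warshall all-pairs shortest-path computation. For each intermediate vertex k = 0, 1, …, 2, update dist[i][j] ← min(dist[i][j], dist[i][k] + dist[k][j]). The final matrix gives, for each (i, j), the minimum total weight of any directed path from i to j (possibly empty when i = j).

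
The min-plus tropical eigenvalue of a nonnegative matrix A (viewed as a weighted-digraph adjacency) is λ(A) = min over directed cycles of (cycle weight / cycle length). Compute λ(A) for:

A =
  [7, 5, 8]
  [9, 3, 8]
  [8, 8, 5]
λ(A) = 3

Enumerate directed cycles and compute their means (weight / length). Sample:
  cycle 0 → 0: weight = 7, length = 1, mean = 7/1 ≈ 7.000
  cycle 1 → 1: weight = 3, length = 1, mean = 3/1 ≈ 3.000
  cycle 2 → 2: weight = 5, length = 1, mean = 5/1 ≈ 5.000
  cycle 0 → 1 → 0: weight = 14, length = 2, mean = 14/2 ≈ 7.000
  cycle 0 → 2 → 0: weight = 16, length = 2, mean = 16/2 ≈ 8.000
  cycle 1 → 0 → 1: weight = 14, length = 2, mean = 14/2 ≈ 7.000
Minimum mean = 3.000, attained e.g. along the cycle 1 → 1 with weight 3 and length 1. So λ(A) = 3/1 = 3.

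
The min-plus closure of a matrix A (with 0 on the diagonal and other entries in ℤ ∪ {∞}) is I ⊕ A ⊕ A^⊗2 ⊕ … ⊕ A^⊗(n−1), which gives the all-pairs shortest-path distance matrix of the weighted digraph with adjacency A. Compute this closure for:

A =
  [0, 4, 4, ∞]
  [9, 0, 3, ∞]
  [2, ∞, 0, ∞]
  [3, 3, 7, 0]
Closure =
  [0, 4, 4, ∞]
  [5, 0, 3, ∞]
  [2, 6, 0, ∞]
  [3, 3, 6, 0]

This is the Floyd-Warshall all-pairs shortest-path computation. For each intermediate vertex k = 0, 1, …, 3, update dist[i][j] ← min(dist[i][j], dist[i][k] + dist[k][j]). The final matrix gives, for each (i, j), the minimum total weight of any directed path from i to j (possibly empty when i = j).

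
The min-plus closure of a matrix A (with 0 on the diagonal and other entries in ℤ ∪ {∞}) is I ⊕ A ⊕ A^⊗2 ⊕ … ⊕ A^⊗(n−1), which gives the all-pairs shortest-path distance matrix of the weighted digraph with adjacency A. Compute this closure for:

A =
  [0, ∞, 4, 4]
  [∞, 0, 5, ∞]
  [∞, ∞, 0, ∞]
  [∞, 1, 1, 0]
Closure =
  [0, 5, 4, 4]
  [∞, 0, 5, ∞]
  [∞, ∞, 0, ∞]
  [∞, 1, 1, 0]

This is the Floyd-Warshall all-pairs shortest-path computation. For each intermediate vertex k = 0, 1, …, 3, update dist[i][j] ← min(dist[i][j], dist[i][k] + dist[k][j]). The final matrix gives, for each (i, j), the minimum total weight of any directed path from i to j (possibly empty when i = j).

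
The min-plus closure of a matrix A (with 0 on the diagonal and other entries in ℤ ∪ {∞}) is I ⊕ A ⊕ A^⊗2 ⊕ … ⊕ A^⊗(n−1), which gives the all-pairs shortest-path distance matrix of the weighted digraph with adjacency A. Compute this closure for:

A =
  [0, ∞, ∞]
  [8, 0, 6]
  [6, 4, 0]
Closure =
  [0, ∞, ∞]
  [8, 0, 6]
  [6, 4, 0]

This is the Floyd-Warshall all-pairs shortest-path computation. For each intermediate vertex k = 0, 1, …, 2, update dist[i][j] ← min(dist[i][j], dist[i][k] + dist[k][j]). The final matrix gives, for each (i, j), the minimum total weight of any directed path from i to j (possibly empty when i = j).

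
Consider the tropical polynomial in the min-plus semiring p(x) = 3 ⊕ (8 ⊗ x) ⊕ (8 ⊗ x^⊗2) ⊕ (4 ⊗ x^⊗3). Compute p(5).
p(5) = 3

A tropical monomial a ⊗ x^⊗i evaluates to a + i · x. Evaluating each term at x = 5:
  Term 0 contributes 3 + 0 · 5 = 3
  Term 1 contributes 8 + 1 · 5 = 13
  Term 2 contributes 8 + 2 · 5 = 18
  Term 3 contributes 4 + 3 · 5 = 19
p(5) = ⊕ of these = min[3, 13, 18, 19] = 3.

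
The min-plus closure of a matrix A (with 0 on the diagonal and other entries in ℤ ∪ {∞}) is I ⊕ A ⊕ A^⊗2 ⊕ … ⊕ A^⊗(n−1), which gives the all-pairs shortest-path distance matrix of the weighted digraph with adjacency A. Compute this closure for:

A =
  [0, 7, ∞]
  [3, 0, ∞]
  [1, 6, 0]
Closure =
  [0, 7, ∞]
  [3, 0, ∞]
  [1, 6, 0]

This is the Floyd-Warshall all-pairs shortest-path computation. For each intermediate vertex k = 0, 1, …, 2, update dist[i][j] ← min(dist[i][j], dist[i][k] + dist[k][j]). The final matrix gives, for each (i, j), the minimum total weight of any directed path from i to j (possibly empty when i = j).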